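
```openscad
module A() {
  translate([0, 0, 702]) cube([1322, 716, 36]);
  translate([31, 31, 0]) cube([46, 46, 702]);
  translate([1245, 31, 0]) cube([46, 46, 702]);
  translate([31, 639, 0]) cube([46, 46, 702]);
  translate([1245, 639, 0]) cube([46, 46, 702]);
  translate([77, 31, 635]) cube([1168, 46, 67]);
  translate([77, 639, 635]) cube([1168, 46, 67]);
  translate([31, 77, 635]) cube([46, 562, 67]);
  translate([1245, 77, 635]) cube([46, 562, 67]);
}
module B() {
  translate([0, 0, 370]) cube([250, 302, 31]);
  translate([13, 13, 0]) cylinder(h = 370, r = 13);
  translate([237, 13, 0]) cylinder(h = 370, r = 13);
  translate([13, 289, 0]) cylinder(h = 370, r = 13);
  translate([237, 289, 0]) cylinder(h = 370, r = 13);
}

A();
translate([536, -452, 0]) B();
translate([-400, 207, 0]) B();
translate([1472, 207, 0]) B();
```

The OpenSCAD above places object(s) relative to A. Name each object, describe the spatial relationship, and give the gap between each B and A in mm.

Each stool's nearest face is 150 mm from the table's bounding box.

A is a table. B is a stool. Three stools sit around the table at the −y, −x, +x sides. The gap between each stool and the table is 150 mm.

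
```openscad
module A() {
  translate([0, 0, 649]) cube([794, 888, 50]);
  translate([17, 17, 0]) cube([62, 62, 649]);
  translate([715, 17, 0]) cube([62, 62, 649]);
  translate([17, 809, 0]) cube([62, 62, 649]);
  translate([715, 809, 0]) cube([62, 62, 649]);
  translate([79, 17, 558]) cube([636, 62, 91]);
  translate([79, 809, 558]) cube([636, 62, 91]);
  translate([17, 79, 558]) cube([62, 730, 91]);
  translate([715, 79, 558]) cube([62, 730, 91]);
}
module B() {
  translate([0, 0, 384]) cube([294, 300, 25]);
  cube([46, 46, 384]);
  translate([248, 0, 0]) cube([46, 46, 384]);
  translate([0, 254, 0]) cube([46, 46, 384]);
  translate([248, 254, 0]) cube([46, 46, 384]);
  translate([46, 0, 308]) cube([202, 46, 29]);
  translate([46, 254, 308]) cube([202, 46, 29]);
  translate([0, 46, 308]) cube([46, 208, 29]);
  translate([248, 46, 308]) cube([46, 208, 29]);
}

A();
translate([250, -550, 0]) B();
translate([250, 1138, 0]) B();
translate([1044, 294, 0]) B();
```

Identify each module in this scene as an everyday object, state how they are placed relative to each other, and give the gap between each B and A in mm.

Each stool's nearest face is 250 mm from the table's bounding box.

A is a table. B is a stool. Three stools sit around the table at the −y, +y, +x sides. The gap between each stool and the table is 250 mm.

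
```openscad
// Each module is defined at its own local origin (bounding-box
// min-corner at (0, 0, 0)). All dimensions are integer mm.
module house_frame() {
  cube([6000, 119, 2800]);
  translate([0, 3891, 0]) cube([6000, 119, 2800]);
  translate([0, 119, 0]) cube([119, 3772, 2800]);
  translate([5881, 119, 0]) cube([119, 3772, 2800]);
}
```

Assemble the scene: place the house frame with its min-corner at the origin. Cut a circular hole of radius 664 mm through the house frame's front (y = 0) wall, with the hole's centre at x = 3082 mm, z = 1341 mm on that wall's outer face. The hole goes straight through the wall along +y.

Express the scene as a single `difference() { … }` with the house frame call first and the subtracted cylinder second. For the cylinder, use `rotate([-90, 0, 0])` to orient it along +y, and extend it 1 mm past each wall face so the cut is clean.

difference() {
  house_frame();
  translate([3082, -1, 1341]) rotate([-90, 0, 0]) cylinder(h = 121, r = 664);
}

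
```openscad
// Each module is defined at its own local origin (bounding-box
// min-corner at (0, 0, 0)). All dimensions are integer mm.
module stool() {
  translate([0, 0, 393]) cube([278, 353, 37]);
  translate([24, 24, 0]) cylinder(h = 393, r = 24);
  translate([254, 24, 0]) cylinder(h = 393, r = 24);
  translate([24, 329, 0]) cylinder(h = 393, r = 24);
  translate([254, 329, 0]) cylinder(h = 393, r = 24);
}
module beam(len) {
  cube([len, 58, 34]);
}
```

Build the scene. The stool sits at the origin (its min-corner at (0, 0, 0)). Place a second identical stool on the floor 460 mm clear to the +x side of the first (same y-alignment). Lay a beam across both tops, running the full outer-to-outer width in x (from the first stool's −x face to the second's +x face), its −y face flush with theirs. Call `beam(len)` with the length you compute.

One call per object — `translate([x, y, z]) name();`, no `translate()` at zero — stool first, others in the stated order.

stool();
translate([738, 0, 0]) stool();
translate([0, 0, 430]) beam(1016);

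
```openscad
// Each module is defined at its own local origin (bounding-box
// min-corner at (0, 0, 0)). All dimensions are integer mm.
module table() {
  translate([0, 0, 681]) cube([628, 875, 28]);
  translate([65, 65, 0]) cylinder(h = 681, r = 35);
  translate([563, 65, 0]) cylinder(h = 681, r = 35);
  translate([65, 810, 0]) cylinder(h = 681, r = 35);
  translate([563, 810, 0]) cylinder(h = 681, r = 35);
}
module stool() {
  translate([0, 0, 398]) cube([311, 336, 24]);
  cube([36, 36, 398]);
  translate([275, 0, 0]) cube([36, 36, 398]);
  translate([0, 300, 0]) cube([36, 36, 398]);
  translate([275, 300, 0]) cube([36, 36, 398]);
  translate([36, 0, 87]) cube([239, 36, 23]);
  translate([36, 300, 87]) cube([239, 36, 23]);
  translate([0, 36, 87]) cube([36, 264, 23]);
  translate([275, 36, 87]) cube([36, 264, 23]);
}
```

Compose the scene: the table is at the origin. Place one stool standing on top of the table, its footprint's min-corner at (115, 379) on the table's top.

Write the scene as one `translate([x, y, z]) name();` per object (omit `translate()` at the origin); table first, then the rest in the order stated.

table();
translate([115, 379, 709]) stool();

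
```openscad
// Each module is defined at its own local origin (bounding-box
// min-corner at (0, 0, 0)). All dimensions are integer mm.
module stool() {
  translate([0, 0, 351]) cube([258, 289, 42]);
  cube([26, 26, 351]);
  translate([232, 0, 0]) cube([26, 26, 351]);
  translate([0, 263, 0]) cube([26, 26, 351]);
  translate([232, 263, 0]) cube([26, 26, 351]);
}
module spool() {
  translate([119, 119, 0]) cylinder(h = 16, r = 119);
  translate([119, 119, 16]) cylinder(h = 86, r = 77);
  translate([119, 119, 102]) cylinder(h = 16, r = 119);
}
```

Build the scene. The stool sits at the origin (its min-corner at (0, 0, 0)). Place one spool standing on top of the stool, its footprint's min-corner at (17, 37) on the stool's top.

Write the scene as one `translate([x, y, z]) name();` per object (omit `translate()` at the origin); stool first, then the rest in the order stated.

stool();
translate([17, 37, 393]) spool();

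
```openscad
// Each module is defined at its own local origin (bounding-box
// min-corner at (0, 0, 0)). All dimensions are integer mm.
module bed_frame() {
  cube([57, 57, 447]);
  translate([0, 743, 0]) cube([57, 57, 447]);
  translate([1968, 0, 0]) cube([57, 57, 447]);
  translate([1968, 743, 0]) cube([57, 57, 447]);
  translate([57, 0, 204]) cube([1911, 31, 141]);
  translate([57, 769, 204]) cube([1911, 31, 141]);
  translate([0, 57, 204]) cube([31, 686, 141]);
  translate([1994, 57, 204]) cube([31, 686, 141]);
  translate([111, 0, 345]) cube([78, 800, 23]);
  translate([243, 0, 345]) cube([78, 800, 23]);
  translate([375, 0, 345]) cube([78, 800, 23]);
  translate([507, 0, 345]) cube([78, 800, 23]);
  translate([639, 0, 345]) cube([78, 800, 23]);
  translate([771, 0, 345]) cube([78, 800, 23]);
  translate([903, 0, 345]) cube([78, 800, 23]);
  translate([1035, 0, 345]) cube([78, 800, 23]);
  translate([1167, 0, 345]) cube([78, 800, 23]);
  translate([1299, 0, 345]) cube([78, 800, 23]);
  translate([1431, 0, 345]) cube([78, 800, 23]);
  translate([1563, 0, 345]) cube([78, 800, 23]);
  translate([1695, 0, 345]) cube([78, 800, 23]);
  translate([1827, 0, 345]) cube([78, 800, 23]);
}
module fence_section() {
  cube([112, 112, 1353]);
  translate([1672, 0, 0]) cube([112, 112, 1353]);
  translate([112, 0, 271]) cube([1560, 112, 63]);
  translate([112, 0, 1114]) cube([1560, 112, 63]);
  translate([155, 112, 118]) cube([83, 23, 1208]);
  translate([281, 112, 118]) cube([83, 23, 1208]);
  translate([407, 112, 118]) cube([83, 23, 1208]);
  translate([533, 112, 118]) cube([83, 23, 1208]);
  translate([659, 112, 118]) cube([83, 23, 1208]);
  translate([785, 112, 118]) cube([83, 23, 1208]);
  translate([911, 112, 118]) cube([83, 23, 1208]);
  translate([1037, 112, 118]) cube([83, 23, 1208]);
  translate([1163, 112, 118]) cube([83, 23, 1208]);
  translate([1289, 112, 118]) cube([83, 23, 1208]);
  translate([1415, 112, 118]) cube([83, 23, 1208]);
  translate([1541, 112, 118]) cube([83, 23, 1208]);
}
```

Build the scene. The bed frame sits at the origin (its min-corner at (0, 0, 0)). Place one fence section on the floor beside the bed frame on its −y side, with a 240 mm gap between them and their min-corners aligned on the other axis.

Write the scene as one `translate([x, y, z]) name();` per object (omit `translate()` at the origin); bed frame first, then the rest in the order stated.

bed_frame();
translate([0, -375, 0]) fence_section();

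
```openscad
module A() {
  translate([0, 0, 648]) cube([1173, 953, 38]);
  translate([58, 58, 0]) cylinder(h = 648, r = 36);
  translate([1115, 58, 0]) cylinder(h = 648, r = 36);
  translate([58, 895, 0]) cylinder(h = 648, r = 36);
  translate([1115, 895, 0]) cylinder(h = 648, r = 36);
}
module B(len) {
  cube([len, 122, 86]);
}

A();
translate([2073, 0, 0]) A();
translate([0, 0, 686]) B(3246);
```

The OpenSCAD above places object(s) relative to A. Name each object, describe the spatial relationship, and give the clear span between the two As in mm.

A is a table. B is a beam. A beam spans the tops of two tables. The clear span between the two tables is 900 mm.

Second table starts at x = 2073; first ends at x = 1173; clear span = 2073 − 1173 = 900 mm.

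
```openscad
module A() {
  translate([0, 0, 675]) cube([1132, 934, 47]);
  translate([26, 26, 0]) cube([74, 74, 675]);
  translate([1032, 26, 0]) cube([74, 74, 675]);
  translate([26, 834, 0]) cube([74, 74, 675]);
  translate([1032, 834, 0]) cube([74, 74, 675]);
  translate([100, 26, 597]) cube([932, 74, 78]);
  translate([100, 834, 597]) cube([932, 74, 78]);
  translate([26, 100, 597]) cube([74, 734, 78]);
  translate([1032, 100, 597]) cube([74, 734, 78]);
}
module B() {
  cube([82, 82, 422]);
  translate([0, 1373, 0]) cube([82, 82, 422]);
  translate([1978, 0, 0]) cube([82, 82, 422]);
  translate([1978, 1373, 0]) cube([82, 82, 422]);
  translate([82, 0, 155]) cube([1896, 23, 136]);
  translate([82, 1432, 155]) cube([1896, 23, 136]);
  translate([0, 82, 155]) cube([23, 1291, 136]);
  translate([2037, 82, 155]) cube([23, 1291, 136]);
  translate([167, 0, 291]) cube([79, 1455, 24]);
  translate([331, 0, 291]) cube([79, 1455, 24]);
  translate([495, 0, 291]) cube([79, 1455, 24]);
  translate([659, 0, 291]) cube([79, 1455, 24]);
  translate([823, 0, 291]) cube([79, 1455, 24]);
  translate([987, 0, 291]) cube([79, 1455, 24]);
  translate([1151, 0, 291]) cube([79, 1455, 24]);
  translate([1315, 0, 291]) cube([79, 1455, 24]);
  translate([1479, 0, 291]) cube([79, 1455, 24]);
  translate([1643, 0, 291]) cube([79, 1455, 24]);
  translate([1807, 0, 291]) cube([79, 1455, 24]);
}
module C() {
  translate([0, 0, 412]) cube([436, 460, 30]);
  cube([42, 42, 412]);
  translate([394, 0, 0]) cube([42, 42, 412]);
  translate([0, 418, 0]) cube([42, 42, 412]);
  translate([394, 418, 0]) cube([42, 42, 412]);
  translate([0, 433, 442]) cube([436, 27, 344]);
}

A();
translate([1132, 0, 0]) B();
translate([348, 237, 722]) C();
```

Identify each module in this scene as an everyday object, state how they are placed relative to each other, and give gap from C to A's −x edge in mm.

A is a table. B is a bed frame. C is a chair. The bed frame is against the table's +x side, with their −y faces flush. The chair is on top of the table, centred. The gap from the chair to the table's −x edge is 348 mm.

The chair's min-x is at 348; the table's min-x is 0; gap = 348 mm.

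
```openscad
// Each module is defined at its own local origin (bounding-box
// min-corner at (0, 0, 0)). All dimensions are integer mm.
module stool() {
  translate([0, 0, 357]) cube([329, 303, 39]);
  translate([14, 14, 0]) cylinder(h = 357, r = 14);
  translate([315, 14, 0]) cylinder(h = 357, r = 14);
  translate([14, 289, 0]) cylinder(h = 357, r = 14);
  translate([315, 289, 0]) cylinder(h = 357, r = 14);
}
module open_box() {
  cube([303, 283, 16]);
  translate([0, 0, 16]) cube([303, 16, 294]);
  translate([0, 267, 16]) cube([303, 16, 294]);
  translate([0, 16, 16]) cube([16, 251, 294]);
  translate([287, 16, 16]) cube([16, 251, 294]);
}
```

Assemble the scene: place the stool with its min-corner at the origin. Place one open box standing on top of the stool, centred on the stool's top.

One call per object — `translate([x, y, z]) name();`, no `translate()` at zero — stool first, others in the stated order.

stool();
translate([13, 10, 396]) open_box();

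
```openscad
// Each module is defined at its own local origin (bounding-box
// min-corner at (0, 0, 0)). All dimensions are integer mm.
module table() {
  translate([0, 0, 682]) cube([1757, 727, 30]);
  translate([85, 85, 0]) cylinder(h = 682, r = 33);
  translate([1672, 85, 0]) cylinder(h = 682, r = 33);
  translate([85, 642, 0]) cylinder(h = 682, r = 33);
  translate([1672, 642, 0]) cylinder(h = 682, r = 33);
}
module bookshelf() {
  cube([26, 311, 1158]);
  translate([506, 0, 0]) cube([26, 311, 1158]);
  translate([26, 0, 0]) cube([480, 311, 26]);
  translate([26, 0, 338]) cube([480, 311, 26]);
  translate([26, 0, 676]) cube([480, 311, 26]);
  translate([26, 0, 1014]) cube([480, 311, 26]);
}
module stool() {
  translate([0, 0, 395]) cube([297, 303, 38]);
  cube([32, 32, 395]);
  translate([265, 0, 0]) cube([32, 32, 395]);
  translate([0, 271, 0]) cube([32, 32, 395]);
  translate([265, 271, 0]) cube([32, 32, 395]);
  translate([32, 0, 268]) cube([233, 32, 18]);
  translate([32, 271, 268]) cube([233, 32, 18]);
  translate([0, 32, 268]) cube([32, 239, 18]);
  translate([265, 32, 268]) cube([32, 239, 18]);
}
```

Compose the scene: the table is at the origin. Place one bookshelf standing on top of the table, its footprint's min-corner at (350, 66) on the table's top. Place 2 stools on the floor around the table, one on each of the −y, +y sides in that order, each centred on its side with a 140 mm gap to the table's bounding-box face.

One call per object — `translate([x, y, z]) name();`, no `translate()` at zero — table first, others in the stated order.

table();
translate([350, 66, 712]) bookshelf();
translate([730, -443, 0]) stool();
translate([730, 867, 0]) stool();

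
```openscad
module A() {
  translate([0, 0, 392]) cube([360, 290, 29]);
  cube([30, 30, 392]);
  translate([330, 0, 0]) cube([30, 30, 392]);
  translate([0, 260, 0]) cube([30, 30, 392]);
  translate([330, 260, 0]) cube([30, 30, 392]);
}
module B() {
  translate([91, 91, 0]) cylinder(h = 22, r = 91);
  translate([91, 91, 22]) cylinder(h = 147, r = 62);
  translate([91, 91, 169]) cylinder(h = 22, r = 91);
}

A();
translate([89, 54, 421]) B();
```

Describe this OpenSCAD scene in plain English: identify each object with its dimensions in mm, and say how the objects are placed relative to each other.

A is a four-legged stool. The seat is 360×290 mm, 29 mm thick, top at z = 421 mm. It stands on four square legs, each 30×30 mm in cross-section, from z = 0 to the seat underside, each flush with a corner of the seat.

B is a spool: two coaxial disc flanges of radius 91 mm and thickness 22 mm, joined by a core cylinder of radius 62 mm and height 147 mm. The lower flange rests on z = 0 and the three cylinders share a vertical axis.

The spool is on top of the stool, centred.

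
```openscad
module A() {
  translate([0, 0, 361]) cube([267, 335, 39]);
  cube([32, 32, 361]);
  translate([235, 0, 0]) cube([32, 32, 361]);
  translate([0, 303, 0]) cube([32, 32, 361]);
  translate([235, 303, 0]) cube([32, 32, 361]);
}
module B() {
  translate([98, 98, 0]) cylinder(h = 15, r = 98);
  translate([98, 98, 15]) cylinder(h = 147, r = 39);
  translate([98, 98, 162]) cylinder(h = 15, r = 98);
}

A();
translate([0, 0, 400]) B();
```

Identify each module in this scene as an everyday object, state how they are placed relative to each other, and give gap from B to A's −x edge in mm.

The spool's min-x is at 0; the stool's min-x is 0; gap = 0 mm.

A is a stool. B is a spool. The spool is on top of the stool. The gap from the spool to the stool's −x edge is 0 mm.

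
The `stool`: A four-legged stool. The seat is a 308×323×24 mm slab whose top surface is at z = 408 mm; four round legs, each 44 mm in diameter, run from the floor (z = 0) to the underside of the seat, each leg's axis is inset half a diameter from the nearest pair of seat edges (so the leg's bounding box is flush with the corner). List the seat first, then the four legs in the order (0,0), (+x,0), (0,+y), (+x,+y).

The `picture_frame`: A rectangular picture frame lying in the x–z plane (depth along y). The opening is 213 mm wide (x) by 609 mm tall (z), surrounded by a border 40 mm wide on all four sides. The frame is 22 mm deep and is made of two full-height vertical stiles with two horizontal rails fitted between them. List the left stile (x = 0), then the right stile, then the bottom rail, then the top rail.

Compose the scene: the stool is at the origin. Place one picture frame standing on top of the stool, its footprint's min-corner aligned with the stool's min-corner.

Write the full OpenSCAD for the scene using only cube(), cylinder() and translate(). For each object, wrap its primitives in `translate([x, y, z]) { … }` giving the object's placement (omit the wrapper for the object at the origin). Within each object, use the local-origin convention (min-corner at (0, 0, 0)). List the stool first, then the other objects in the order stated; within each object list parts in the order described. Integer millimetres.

translate([0, 0, 384]) cube([308, 323, 24]);
translate([22, 22, 0]) cylinder(h = 384, r = 22);
translate([286, 22, 0]) cylinder(h = 384, r = 22);
translate([22, 301, 0]) cylinder(h = 384, r = 22);
translate([286, 301, 0]) cylinder(h = 384, r = 22);
translate([0, 0, 408]) {
  cube([40, 22, 689]);
  translate([253, 0, 0]) cube([40, 22, 689]);
  translate([40, 0, 0]) cube([213, 22, 40]);
  translate([40, 0, 649]) cube([213, 22, 40]);
}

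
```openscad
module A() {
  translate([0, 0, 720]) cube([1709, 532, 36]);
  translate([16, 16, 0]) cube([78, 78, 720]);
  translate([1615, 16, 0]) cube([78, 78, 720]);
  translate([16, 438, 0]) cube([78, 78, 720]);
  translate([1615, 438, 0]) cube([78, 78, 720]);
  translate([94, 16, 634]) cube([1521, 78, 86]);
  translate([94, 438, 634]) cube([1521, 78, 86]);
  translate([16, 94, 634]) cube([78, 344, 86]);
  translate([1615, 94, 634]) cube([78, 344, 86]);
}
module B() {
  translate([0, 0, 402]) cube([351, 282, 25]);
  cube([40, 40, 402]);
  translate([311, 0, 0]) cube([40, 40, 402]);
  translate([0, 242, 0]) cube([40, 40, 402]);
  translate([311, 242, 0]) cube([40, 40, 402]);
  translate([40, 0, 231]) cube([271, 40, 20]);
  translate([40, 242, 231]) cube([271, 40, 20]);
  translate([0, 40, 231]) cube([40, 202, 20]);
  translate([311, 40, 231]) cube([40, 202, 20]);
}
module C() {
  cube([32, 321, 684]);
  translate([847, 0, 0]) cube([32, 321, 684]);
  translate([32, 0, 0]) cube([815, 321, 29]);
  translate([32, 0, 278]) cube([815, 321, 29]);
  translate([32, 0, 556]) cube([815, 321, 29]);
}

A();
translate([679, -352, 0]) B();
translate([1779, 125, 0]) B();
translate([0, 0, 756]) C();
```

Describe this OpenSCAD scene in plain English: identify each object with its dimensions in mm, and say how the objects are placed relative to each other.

A is a table with a 1709×532 mm rectangular top, 36 mm thick, top surface at z = 756 mm, supported by four 78×78 mm square legs, each inset 16 mm from the nearest pair of top edges, running from the floor. Four apron rails, 78 mm thick and 86 mm tall, run between adjacent legs with their top edges flush with the underside of the top and their outer faces flush with the legs' outer faces.

B is a simple wooden stool: a rectangular seat 351 mm (x) by 282 mm (y), 25 mm thick, top face at z = 427 mm, on four square legs, each 40×40 mm in cross-section. The legs rest on z = 0, each flush with a corner of the seat. Four stretchers, 40 mm wide and 20 mm tall, connect adjacent legs with their undersides at z = 231 mm, each running between the inner faces of the legs it joins and aligned with the legs' outer faces on the other axis.

C is an open bookshelf. Two side panels, each 32 mm thick, 321 mm deep and 684 mm tall, stand 879 mm apart (outside-to-outside). Between them sit 3 shelves, each 29 mm thick and 321 mm deep, spanning the full gap between the sides. The bottom shelf rests on the floor (its underside at z = 0) and the clear gap between one shelf's top and the next shelf's underside is 249 mm.

Two stools sit around the table at the −y, +x sides. The bookshelf is on top of the table.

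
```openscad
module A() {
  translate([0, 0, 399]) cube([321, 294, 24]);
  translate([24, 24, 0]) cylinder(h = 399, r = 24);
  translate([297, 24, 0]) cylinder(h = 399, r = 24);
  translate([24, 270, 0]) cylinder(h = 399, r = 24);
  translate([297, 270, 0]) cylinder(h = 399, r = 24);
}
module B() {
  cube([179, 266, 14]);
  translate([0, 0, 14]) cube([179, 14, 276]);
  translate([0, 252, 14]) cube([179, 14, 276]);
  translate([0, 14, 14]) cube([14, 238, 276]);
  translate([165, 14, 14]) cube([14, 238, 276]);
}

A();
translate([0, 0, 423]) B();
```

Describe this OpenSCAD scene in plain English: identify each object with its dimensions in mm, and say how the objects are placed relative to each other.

A is a four-legged stool. The seat is 321×294 mm, 24 mm thick, top at z = 423 mm. It stands on four round legs, each 48 mm in diameter, from z = 0 to the seat underside, each leg's axis is inset half a diameter from the nearest pair of seat edges (so the leg's bounding box is flush with the corner).

B is an open-topped rectangular box: outside dimensions 179×266×290 mm, with a uniform wall and base thickness of 14 mm. The base is a full 179×266 slab on the floor; four walls sit on top of the base. The front and back walls (the −y and +y sides) span the full width; the two side walls fit between them.

The open box is on top of the stool.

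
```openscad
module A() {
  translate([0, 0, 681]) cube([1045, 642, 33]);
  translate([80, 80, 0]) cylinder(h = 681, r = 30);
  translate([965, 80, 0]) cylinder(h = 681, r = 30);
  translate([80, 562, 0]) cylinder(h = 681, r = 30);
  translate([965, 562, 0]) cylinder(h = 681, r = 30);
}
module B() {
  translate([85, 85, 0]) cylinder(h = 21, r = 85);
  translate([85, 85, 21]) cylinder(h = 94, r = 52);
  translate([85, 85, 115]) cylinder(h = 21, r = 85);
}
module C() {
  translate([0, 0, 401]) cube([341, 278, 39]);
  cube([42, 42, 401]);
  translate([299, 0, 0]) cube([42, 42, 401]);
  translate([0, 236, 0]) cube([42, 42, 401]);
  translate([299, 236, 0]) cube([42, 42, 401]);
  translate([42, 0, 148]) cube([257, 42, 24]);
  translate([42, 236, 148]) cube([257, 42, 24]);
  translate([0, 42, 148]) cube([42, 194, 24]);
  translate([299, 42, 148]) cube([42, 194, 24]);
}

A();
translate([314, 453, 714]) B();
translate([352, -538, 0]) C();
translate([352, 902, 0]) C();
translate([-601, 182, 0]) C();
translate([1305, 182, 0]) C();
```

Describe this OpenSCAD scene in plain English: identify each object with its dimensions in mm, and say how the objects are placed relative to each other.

A is a rectangular dining table. The top is 1045×642×33 mm with its upper surface at z = 714 mm. It stands on four round legs of 60 mm diameter, each leg's bounding box inset 50 mm from the nearest pair of top edges, running from the floor to the underside of the top.

B is a spool: two coaxial disc flanges of radius 85 mm and thickness 21 mm, joined by a core cylinder of radius 52 mm and height 94 mm. The lower flange rests on z = 0 and the three cylinders share a vertical axis.

C is a four-legged stool. The seat is a 341×278×39 mm slab whose top surface is at z = 440 mm; four square legs, each 42×42 mm in cross-section, run from the floor (z = 0) to the underside of the seat, each flush with a corner of the seat. Four stretchers, 42 mm wide and 24 mm tall, connect adjacent legs with their undersides at z = 148 mm, each running between the inner faces of the legs it joins and aligned with the legs' outer faces on the other axis.

The spool is on top of the table. Four stools sit around the table at the −y, +y, −x, +x sides.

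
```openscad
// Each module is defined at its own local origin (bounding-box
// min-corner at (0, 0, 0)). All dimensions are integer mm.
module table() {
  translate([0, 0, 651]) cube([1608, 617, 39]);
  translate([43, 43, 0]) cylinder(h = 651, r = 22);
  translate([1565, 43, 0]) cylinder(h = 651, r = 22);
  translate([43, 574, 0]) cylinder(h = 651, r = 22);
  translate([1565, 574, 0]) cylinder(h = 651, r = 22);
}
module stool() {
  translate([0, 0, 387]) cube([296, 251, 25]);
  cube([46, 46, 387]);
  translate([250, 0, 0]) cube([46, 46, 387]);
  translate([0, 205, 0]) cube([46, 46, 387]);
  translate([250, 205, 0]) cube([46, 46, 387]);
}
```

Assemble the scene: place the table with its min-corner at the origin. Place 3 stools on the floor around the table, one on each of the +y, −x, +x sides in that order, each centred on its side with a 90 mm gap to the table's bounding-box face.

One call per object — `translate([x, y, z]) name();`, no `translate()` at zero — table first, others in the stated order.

table();
translate([656, 707, 0]) stool();
translate([-386, 183, 0]) stool();
translate([1698, 183, 0]) stool();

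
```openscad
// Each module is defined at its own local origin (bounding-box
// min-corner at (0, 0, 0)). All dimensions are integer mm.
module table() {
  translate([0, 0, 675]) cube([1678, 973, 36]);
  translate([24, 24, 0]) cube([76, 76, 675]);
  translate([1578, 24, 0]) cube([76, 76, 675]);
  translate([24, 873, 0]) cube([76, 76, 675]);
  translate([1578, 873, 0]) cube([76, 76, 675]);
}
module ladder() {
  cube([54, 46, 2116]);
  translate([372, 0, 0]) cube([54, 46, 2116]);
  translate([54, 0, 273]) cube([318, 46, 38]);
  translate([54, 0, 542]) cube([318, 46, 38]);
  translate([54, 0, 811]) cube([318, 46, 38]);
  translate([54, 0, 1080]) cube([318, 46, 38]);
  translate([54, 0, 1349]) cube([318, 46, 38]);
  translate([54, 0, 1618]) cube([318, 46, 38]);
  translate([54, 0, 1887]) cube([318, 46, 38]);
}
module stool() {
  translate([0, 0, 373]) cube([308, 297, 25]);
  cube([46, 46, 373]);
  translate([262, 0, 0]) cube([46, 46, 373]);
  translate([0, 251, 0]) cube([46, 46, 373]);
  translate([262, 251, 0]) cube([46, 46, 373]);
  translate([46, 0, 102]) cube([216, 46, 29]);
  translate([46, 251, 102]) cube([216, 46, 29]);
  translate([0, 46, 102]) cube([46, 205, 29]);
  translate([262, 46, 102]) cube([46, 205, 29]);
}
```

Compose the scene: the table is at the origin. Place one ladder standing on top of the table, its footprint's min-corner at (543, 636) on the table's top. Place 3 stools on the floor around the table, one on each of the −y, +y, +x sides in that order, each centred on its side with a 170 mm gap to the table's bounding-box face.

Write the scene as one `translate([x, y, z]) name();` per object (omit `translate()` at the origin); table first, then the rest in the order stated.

table();
translate([543, 636, 711]) ladder();
translate([685, -467, 0]) stool();
translate([685, 1143, 0]) stool();
translate([1848, 338, 0]) stool();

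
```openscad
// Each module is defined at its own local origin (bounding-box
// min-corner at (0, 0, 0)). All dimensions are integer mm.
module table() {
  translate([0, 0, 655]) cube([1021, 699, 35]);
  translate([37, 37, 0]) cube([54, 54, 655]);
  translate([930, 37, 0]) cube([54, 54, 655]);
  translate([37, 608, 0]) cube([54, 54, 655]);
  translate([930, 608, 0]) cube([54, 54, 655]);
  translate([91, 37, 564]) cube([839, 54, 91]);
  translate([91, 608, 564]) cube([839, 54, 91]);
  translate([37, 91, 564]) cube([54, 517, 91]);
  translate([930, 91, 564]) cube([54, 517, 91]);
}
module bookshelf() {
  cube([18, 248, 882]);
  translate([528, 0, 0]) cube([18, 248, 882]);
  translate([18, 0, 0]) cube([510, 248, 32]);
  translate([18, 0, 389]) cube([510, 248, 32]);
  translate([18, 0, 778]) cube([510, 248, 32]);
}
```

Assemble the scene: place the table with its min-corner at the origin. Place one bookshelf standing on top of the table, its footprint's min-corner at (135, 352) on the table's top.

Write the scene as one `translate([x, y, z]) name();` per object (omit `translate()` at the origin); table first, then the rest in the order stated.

table();
translate([135, 352, 690]) bookshelf();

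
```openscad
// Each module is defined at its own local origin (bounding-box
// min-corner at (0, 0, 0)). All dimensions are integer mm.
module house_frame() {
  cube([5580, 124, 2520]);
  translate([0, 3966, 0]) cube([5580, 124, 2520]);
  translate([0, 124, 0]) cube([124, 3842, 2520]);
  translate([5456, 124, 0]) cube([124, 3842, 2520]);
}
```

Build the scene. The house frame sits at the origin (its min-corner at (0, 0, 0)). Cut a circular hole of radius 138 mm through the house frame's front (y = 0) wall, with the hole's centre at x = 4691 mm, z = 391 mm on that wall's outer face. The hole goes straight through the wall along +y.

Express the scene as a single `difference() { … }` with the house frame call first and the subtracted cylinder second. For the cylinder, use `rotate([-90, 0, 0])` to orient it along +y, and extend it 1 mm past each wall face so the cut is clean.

difference() {
  house_frame();
  translate([4691, -1, 391]) rotate([-90, 0, 0]) cylinder(h = 126, r = 138);
}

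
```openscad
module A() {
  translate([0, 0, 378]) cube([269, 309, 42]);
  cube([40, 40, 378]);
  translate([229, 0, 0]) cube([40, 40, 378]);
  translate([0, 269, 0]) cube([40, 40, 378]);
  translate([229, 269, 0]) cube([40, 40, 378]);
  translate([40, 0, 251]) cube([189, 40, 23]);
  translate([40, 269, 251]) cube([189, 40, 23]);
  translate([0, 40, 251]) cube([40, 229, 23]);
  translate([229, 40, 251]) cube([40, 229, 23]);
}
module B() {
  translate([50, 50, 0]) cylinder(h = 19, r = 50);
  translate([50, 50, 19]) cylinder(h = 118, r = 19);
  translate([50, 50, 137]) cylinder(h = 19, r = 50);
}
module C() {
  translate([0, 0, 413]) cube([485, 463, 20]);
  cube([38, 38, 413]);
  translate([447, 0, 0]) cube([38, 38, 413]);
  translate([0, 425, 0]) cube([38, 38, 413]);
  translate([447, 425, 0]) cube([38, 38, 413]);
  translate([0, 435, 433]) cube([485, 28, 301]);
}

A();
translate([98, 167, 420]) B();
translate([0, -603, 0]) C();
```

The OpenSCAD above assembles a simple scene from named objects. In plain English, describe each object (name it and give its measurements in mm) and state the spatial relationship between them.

A is a four-legged stool. The seat is 269×309 mm, 42 mm thick, top at z = 420 mm. It stands on four square legs, each 40×40 mm in cross-section, from z = 0 to the seat underside, each flush with a corner of the seat. Four stretchers, 40 mm wide and 23 mm tall, connect adjacent legs with their undersides at z = 251 mm, each running between the inner faces of the legs it joins and aligned with the legs' outer faces on the other axis.

B is a spool: two coaxial disc flanges of radius 50 mm and thickness 19 mm, joined by a core cylinder of radius 19 mm and height 118 mm. The lower flange rests on z = 0 and the three cylinders share a vertical axis.

C is a chair: 485×463 mm seat, 20 mm thick, top at z = 433 mm, on four 38 mm square corner legs flush with the seat edges. A 28 mm thick backrest slab spans the full seat width, extending 301 mm above the seat top, its back face flush with the seat's +y edge.

The spool is on top of the stool. The chair is on the floor beside the stool on its −y side.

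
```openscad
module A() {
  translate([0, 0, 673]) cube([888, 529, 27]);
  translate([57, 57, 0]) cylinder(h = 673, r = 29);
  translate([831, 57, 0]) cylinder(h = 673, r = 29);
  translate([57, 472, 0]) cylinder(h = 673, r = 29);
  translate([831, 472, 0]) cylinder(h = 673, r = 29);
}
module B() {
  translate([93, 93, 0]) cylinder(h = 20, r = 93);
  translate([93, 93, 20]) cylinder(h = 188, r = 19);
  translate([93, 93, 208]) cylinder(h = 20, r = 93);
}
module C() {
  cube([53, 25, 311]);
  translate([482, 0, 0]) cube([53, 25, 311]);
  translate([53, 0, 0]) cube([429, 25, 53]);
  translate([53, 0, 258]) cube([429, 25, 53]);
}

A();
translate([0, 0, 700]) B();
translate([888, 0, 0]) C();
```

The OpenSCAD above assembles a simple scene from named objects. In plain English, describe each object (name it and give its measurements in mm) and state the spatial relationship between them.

A is a rectangular dining table. The top is 888×529×27 mm with its upper surface at z = 700 mm. It stands on four round legs of 58 mm diameter, each leg's bounding box inset 28 mm from the nearest pair of top edges, running from the floor to the underside of the top.

B is a spool: two coaxial disc flanges of radius 93 mm and thickness 20 mm, joined by a core cylinder of radius 19 mm and height 188 mm. The lower flange rests on z = 0 and the three cylinders share a vertical axis.

C is a picture frame with a 429×205 mm rectangular opening (x by z) and a uniform 53 mm border on every side. Frame depth is 25 mm along y. It is built from two vertical stiles running the full outside height and two horizontal rails spanning the gap between the stiles.

The spool is on top of the table. The picture frame is against the table's +x side, with their −y faces flush.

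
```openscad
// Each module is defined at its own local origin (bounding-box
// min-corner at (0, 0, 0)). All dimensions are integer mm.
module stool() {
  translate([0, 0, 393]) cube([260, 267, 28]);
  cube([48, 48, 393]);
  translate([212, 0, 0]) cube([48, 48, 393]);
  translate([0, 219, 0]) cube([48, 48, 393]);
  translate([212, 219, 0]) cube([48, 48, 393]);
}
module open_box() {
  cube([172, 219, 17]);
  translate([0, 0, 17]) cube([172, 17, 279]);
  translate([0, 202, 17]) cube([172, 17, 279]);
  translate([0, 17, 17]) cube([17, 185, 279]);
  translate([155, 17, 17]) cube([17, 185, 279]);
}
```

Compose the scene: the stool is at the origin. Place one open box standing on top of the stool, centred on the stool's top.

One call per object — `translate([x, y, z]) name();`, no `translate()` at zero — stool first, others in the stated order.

stool();
translate([44, 24, 421]) open_box();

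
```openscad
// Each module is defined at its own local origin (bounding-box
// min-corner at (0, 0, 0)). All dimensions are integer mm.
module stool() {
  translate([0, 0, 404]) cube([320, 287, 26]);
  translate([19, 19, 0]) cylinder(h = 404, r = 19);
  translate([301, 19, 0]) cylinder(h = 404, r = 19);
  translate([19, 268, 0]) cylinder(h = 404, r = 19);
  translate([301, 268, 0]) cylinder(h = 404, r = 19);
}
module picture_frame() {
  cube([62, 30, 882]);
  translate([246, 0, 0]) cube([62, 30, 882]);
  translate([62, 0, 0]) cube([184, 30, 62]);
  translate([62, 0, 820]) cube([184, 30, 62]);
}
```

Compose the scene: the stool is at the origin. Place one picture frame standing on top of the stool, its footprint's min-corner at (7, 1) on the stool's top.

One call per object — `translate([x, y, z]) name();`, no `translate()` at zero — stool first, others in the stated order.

stool();
translate([7, 1, 430]) picture_frame();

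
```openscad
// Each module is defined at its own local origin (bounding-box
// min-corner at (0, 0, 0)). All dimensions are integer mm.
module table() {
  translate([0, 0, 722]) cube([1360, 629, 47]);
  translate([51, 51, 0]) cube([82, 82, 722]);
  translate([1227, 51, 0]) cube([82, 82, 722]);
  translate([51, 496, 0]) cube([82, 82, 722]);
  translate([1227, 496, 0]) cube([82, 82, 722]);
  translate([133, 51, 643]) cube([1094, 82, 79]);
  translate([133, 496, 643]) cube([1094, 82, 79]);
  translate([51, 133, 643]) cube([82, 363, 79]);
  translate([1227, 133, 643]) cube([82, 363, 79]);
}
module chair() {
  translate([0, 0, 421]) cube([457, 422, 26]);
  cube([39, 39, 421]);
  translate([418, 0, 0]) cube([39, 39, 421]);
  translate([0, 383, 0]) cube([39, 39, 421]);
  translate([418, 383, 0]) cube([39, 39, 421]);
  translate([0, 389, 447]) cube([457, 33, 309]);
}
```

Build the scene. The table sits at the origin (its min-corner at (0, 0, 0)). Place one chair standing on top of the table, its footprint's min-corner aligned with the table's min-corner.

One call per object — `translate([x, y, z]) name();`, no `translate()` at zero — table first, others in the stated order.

table();
translate([0, 0, 769]) chair();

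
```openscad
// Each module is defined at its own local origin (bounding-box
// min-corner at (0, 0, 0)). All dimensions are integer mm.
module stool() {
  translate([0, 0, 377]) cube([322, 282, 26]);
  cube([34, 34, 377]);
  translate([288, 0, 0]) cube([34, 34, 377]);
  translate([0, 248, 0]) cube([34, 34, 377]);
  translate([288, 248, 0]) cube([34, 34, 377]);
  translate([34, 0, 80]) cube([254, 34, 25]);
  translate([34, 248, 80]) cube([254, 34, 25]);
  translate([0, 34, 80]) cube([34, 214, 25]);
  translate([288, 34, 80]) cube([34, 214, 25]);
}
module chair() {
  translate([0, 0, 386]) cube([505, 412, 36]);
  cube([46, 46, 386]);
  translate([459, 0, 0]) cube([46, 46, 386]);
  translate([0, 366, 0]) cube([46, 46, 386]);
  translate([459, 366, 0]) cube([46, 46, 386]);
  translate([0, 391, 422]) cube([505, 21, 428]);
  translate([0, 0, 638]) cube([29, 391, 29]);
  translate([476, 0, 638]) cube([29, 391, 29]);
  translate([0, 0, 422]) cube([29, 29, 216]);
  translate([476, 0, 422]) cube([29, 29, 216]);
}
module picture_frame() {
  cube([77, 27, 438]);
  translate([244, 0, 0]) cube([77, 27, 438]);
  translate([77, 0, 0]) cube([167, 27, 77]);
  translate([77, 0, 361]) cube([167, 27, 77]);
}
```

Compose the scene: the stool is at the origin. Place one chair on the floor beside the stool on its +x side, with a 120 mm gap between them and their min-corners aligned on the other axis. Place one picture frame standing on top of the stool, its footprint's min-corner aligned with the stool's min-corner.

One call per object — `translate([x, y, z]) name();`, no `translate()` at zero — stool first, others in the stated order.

stool();
translate([442, 0, 0]) chair();
translate([0, 0, 403]) picture_frame();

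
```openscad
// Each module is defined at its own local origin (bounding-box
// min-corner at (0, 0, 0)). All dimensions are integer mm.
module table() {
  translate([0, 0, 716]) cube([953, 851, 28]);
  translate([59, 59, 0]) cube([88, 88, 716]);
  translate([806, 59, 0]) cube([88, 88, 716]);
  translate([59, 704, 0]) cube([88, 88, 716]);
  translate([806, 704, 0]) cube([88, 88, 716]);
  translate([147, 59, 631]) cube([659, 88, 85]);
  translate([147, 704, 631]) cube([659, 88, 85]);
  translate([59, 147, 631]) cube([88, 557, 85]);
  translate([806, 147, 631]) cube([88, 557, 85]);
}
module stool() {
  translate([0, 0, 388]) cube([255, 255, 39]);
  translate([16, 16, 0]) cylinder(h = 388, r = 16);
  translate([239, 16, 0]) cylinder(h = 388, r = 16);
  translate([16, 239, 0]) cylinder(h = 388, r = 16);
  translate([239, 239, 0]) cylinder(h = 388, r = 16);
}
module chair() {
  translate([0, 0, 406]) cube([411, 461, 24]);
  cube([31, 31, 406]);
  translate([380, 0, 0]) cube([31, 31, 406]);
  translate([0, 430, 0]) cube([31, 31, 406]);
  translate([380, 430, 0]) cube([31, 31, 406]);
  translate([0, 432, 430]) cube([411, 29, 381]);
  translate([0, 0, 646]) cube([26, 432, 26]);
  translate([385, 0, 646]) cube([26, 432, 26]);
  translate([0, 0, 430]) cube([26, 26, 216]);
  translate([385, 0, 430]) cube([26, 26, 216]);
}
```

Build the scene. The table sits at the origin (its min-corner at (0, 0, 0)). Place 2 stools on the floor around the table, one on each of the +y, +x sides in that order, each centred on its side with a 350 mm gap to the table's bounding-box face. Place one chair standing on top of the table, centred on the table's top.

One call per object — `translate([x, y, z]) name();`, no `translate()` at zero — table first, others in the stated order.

table();
translate([349, 1201, 0]) stool();
translate([1303, 298, 0]) stool();
translate([271, 195, 744]) chair();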